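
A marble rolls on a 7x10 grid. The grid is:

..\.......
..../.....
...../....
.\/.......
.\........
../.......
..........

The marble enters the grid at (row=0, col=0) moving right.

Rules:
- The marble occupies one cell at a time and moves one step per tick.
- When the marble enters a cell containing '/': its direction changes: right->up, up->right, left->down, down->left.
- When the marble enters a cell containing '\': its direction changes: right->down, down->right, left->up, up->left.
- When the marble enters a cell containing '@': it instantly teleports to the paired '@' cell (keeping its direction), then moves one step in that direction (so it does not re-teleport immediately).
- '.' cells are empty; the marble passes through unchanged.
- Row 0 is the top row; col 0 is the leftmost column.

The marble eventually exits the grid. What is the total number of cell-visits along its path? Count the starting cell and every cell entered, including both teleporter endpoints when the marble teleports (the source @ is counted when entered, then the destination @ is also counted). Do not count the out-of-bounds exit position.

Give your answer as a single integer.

Answer: 10

Derivation:
Step 1: enter (0,0), '.' pass, move right to (0,1)
Step 2: enter (0,1), '.' pass, move right to (0,2)
Step 3: enter (0,2), '\' deflects right->down, move down to (1,2)
Step 4: enter (1,2), '.' pass, move down to (2,2)
Step 5: enter (2,2), '.' pass, move down to (3,2)
Step 6: enter (3,2), '/' deflects down->left, move left to (3,1)
Step 7: enter (3,1), '\' deflects left->up, move up to (2,1)
Step 8: enter (2,1), '.' pass, move up to (1,1)
Step 9: enter (1,1), '.' pass, move up to (0,1)
Step 10: enter (0,1), '.' pass, move up to (-1,1)
Step 11: at (-1,1) — EXIT via top edge, pos 1
Path length (cell visits): 10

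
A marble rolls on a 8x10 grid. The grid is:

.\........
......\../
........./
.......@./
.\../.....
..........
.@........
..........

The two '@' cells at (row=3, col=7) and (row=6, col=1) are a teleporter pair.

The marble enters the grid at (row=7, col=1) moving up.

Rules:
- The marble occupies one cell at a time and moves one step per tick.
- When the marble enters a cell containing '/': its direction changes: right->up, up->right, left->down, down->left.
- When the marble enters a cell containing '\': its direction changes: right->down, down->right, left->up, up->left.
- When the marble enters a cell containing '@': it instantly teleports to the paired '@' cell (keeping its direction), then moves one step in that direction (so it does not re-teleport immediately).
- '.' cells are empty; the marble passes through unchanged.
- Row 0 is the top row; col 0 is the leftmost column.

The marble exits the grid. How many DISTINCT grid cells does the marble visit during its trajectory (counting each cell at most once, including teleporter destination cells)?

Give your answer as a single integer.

Answer: 6

Derivation:
Step 1: enter (7,1), '.' pass, move up to (6,1)
Step 2: enter (6,1), '@' teleport (6,1)->(3,7), also enter (3,7), move up to (2,7)
Step 3: enter (2,7), '.' pass, move up to (1,7)
Step 4: enter (1,7), '.' pass, move up to (0,7)
Step 5: enter (0,7), '.' pass, move up to (-1,7)
Step 6: at (-1,7) — EXIT via top edge, pos 7
Distinct cells visited: 6 (path length 6)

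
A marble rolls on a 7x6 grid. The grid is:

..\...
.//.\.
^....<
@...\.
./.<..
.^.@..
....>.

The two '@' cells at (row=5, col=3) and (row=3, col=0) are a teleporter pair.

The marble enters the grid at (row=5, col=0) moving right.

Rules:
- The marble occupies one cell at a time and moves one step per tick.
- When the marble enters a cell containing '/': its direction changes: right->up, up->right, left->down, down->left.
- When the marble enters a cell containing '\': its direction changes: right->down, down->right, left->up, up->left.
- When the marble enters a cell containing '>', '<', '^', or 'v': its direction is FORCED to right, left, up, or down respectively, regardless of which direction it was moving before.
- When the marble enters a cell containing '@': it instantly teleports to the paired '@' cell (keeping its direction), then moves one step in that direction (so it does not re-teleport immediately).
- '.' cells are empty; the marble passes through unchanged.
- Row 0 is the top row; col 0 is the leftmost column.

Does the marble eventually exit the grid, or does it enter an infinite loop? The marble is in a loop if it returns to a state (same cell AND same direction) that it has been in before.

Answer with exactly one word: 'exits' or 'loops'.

Step 1: enter (5,0), '.' pass, move right to (5,1)
Step 2: enter (5,1), '^' forces right->up, move up to (4,1)
Step 3: enter (4,1), '/' deflects up->right, move right to (4,2)
Step 4: enter (4,2), '.' pass, move right to (4,3)
Step 5: enter (4,3), '<' forces right->left, move left to (4,2)
Step 6: enter (4,2), '.' pass, move left to (4,1)
Step 7: enter (4,1), '/' deflects left->down, move down to (5,1)
Step 8: enter (5,1), '^' forces down->up, move up to (4,1)
Step 9: at (4,1) dir=up — LOOP DETECTED (seen before)

Answer: loops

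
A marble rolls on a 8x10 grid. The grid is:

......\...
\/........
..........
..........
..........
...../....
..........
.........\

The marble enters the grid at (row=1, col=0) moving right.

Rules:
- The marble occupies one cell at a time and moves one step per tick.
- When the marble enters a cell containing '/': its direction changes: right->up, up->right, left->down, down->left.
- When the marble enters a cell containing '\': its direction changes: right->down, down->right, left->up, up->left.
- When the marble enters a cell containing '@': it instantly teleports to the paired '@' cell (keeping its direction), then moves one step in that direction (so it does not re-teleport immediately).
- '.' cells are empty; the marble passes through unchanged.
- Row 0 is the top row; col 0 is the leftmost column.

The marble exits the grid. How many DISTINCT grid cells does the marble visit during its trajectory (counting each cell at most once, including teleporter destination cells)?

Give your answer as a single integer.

Step 1: enter (1,0), '\' deflects right->down, move down to (2,0)
Step 2: enter (2,0), '.' pass, move down to (3,0)
Step 3: enter (3,0), '.' pass, move down to (4,0)
Step 4: enter (4,0), '.' pass, move down to (5,0)
Step 5: enter (5,0), '.' pass, move down to (6,0)
Step 6: enter (6,0), '.' pass, move down to (7,0)
Step 7: enter (7,0), '.' pass, move down to (8,0)
Step 8: at (8,0) — EXIT via bottom edge, pos 0
Distinct cells visited: 7 (path length 7)

Answer: 7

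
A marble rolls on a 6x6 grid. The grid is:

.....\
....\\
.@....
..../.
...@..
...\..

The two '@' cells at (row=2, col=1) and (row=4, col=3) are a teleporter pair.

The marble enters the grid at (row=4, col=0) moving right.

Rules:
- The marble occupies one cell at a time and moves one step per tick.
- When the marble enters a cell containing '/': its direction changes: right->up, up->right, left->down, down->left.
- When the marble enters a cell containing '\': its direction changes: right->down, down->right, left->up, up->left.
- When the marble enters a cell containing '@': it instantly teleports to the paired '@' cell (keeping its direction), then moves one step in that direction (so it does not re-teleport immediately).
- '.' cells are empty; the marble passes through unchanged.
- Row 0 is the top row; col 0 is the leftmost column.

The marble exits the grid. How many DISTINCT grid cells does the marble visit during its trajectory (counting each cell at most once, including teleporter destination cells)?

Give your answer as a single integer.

Step 1: enter (4,0), '.' pass, move right to (4,1)
Step 2: enter (4,1), '.' pass, move right to (4,2)
Step 3: enter (4,2), '.' pass, move right to (4,3)
Step 4: enter (4,3), '@' teleport (4,3)->(2,1), also enter (2,1), move right to (2,2)
Step 5: enter (2,2), '.' pass, move right to (2,3)
Step 6: enter (2,3), '.' pass, move right to (2,4)
Step 7: enter (2,4), '.' pass, move right to (2,5)
Step 8: enter (2,5), '.' pass, move right to (2,6)
Step 9: at (2,6) — EXIT via right edge, pos 2
Distinct cells visited: 9 (path length 9)

Answer: 9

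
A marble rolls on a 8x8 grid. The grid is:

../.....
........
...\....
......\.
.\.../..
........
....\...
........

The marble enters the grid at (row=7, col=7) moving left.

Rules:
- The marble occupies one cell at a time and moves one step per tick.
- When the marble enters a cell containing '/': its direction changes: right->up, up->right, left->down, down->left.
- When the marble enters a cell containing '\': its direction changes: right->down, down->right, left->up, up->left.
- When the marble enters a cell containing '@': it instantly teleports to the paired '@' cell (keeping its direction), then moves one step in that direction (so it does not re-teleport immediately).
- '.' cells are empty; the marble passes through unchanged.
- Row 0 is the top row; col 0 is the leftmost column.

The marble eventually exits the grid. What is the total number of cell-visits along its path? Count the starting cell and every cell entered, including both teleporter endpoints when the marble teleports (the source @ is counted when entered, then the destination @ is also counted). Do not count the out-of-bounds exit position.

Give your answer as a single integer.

Step 1: enter (7,7), '.' pass, move left to (7,6)
Step 2: enter (7,6), '.' pass, move left to (7,5)
Step 3: enter (7,5), '.' pass, move left to (7,4)
Step 4: enter (7,4), '.' pass, move left to (7,3)
Step 5: enter (7,3), '.' pass, move left to (7,2)
Step 6: enter (7,2), '.' pass, move left to (7,1)
Step 7: enter (7,1), '.' pass, move left to (7,0)
Step 8: enter (7,0), '.' pass, move left to (7,-1)
Step 9: at (7,-1) — EXIT via left edge, pos 7
Path length (cell visits): 8

Answer: 8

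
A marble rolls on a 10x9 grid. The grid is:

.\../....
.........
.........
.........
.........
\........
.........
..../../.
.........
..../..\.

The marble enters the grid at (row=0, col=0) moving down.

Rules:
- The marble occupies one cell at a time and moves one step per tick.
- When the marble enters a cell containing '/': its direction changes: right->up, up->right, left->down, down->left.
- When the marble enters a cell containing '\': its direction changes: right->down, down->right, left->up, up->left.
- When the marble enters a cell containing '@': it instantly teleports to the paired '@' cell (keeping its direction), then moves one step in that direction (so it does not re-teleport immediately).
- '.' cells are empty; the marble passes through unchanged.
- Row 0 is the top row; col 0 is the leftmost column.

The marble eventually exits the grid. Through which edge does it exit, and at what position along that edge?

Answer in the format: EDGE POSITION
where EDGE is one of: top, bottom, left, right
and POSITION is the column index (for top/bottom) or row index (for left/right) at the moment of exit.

Step 1: enter (0,0), '.' pass, move down to (1,0)
Step 2: enter (1,0), '.' pass, move down to (2,0)
Step 3: enter (2,0), '.' pass, move down to (3,0)
Step 4: enter (3,0), '.' pass, move down to (4,0)
Step 5: enter (4,0), '.' pass, move down to (5,0)
Step 6: enter (5,0), '\' deflects down->right, move right to (5,1)
Step 7: enter (5,1), '.' pass, move right to (5,2)
Step 8: enter (5,2), '.' pass, move right to (5,3)
Step 9: enter (5,3), '.' pass, move right to (5,4)
Step 10: enter (5,4), '.' pass, move right to (5,5)
Step 11: enter (5,5), '.' pass, move right to (5,6)
Step 12: enter (5,6), '.' pass, move right to (5,7)
Step 13: enter (5,7), '.' pass, move right to (5,8)
Step 14: enter (5,8), '.' pass, move right to (5,9)
Step 15: at (5,9) — EXIT via right edge, pos 5

Answer: right 5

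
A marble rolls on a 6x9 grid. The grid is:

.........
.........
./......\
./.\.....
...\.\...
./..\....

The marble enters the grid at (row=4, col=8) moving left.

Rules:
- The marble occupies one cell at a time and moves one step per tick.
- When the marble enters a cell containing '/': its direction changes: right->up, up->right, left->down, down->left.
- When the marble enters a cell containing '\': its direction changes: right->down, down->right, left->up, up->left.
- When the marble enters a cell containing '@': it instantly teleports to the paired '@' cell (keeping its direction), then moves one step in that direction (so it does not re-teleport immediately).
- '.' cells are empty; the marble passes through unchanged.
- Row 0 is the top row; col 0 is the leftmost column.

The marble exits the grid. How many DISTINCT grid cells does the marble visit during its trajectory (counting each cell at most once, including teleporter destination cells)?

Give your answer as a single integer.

Answer: 8

Derivation:
Step 1: enter (4,8), '.' pass, move left to (4,7)
Step 2: enter (4,7), '.' pass, move left to (4,6)
Step 3: enter (4,6), '.' pass, move left to (4,5)
Step 4: enter (4,5), '\' deflects left->up, move up to (3,5)
Step 5: enter (3,5), '.' pass, move up to (2,5)
Step 6: enter (2,5), '.' pass, move up to (1,5)
Step 7: enter (1,5), '.' pass, move up to (0,5)
Step 8: enter (0,5), '.' pass, move up to (-1,5)
Step 9: at (-1,5) — EXIT via top edge, pos 5
Distinct cells visited: 8 (path length 8)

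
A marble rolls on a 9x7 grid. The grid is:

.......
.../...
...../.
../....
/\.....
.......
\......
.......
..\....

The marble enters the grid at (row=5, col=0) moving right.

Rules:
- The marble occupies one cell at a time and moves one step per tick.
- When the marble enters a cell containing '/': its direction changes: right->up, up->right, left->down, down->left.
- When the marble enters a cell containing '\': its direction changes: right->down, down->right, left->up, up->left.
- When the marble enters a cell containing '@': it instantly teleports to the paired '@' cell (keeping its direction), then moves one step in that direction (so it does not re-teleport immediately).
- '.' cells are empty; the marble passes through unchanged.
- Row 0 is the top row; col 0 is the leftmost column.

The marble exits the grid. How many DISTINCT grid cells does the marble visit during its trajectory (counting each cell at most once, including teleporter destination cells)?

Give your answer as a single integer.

Answer: 7

Derivation:
Step 1: enter (5,0), '.' pass, move right to (5,1)
Step 2: enter (5,1), '.' pass, move right to (5,2)
Step 3: enter (5,2), '.' pass, move right to (5,3)
Step 4: enter (5,3), '.' pass, move right to (5,4)
Step 5: enter (5,4), '.' pass, move right to (5,5)
Step 6: enter (5,5), '.' pass, move right to (5,6)
Step 7: enter (5,6), '.' pass, move right to (5,7)
Step 8: at (5,7) — EXIT via right edge, pos 5
Distinct cells visited: 7 (path length 7)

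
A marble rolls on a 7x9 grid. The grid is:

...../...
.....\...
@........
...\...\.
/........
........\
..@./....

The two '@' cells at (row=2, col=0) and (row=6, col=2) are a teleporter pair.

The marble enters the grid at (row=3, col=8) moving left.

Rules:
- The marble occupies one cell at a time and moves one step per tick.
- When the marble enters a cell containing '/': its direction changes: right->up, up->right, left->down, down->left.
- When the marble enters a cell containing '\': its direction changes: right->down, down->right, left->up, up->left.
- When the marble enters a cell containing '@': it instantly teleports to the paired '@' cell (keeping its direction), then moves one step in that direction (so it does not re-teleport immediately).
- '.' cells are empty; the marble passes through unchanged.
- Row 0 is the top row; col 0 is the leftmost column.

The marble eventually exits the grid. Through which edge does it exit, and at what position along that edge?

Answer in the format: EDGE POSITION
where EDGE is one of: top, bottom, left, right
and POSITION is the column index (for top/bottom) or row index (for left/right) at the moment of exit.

Step 1: enter (3,8), '.' pass, move left to (3,7)
Step 2: enter (3,7), '\' deflects left->up, move up to (2,7)
Step 3: enter (2,7), '.' pass, move up to (1,7)
Step 4: enter (1,7), '.' pass, move up to (0,7)
Step 5: enter (0,7), '.' pass, move up to (-1,7)
Step 6: at (-1,7) — EXIT via top edge, pos 7

Answer: top 7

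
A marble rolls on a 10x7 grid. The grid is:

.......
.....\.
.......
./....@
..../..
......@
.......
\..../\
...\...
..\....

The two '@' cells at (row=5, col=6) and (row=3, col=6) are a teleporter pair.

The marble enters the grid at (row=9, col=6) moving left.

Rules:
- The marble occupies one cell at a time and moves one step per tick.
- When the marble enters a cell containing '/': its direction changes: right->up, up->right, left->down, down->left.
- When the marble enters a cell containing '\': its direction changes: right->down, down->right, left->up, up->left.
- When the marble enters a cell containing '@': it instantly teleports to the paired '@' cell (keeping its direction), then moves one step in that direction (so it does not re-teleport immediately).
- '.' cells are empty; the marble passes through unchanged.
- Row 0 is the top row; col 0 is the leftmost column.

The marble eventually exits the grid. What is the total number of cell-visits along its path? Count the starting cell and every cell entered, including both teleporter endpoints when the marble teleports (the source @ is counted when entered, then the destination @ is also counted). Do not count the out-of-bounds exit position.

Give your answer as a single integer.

Answer: 14

Derivation:
Step 1: enter (9,6), '.' pass, move left to (9,5)
Step 2: enter (9,5), '.' pass, move left to (9,4)
Step 3: enter (9,4), '.' pass, move left to (9,3)
Step 4: enter (9,3), '.' pass, move left to (9,2)
Step 5: enter (9,2), '\' deflects left->up, move up to (8,2)
Step 6: enter (8,2), '.' pass, move up to (7,2)
Step 7: enter (7,2), '.' pass, move up to (6,2)
Step 8: enter (6,2), '.' pass, move up to (5,2)
Step 9: enter (5,2), '.' pass, move up to (4,2)
Step 10: enter (4,2), '.' pass, move up to (3,2)
Step 11: enter (3,2), '.' pass, move up to (2,2)
Step 12: enter (2,2), '.' pass, move up to (1,2)
Step 13: enter (1,2), '.' pass, move up to (0,2)
Step 14: enter (0,2), '.' pass, move up to (-1,2)
Step 15: at (-1,2) — EXIT via top edge, pos 2
Path length (cell visits): 14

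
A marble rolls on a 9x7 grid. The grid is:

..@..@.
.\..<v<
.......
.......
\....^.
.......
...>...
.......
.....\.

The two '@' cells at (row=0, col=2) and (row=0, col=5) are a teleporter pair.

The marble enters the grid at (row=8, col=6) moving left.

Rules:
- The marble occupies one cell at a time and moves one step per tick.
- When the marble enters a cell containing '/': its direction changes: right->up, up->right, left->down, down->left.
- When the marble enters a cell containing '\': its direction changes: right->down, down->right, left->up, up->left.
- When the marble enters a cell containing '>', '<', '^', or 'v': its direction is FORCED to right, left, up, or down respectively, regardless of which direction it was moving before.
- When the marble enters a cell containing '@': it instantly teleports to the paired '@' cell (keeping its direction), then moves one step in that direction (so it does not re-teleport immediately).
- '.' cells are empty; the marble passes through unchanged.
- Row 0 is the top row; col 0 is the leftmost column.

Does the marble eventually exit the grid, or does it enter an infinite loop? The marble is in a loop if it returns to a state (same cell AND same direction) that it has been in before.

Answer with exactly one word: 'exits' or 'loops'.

Step 1: enter (8,6), '.' pass, move left to (8,5)
Step 2: enter (8,5), '\' deflects left->up, move up to (7,5)
Step 3: enter (7,5), '.' pass, move up to (6,5)
Step 4: enter (6,5), '.' pass, move up to (5,5)
Step 5: enter (5,5), '.' pass, move up to (4,5)
Step 6: enter (4,5), '^' forces up->up, move up to (3,5)
Step 7: enter (3,5), '.' pass, move up to (2,5)
Step 8: enter (2,5), '.' pass, move up to (1,5)
Step 9: enter (1,5), 'v' forces up->down, move down to (2,5)
Step 10: enter (2,5), '.' pass, move down to (3,5)
Step 11: enter (3,5), '.' pass, move down to (4,5)
Step 12: enter (4,5), '^' forces down->up, move up to (3,5)
Step 13: at (3,5) dir=up — LOOP DETECTED (seen before)

Answer: loops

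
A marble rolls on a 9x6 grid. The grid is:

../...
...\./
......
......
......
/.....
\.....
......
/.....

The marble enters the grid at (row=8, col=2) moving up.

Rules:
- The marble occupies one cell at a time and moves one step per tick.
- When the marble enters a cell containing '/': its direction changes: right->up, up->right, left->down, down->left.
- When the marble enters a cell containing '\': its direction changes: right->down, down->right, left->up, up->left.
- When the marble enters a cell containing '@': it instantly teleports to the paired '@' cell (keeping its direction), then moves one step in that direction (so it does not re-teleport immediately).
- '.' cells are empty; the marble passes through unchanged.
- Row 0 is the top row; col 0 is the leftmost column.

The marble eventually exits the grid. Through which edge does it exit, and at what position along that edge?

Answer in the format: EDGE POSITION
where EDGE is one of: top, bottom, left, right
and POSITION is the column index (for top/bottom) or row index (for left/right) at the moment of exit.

Answer: right 0

Derivation:
Step 1: enter (8,2), '.' pass, move up to (7,2)
Step 2: enter (7,2), '.' pass, move up to (6,2)
Step 3: enter (6,2), '.' pass, move up to (5,2)
Step 4: enter (5,2), '.' pass, move up to (4,2)
Step 5: enter (4,2), '.' pass, move up to (3,2)
Step 6: enter (3,2), '.' pass, move up to (2,2)
Step 7: enter (2,2), '.' pass, move up to (1,2)
Step 8: enter (1,2), '.' pass, move up to (0,2)
Step 9: enter (0,2), '/' deflects up->right, move right to (0,3)
Step 10: enter (0,3), '.' pass, move right to (0,4)
Step 11: enter (0,4), '.' pass, move right to (0,5)
Step 12: enter (0,5), '.' pass, move right to (0,6)
Step 13: at (0,6) — EXIT via right edge, pos 0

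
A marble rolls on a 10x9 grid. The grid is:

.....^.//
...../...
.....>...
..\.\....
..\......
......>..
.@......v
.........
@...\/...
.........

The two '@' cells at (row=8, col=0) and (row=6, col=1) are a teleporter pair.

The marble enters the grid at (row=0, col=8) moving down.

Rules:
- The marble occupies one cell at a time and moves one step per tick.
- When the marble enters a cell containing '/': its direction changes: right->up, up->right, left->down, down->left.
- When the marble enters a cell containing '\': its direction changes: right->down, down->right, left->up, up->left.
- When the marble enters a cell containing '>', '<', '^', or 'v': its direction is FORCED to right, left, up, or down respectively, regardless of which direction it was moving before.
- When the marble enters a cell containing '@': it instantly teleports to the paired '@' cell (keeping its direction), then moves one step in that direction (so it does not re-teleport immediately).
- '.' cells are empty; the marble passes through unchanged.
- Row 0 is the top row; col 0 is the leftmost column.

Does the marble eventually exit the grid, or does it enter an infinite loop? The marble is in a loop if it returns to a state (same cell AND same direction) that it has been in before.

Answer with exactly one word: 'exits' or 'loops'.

Step 1: enter (0,8), '/' deflects down->left, move left to (0,7)
Step 2: enter (0,7), '/' deflects left->down, move down to (1,7)
Step 3: enter (1,7), '.' pass, move down to (2,7)
Step 4: enter (2,7), '.' pass, move down to (3,7)
Step 5: enter (3,7), '.' pass, move down to (4,7)
Step 6: enter (4,7), '.' pass, move down to (5,7)
Step 7: enter (5,7), '.' pass, move down to (6,7)
Step 8: enter (6,7), '.' pass, move down to (7,7)
Step 9: enter (7,7), '.' pass, move down to (8,7)
Step 10: enter (8,7), '.' pass, move down to (9,7)
Step 11: enter (9,7), '.' pass, move down to (10,7)
Step 12: at (10,7) — EXIT via bottom edge, pos 7

Answer: exits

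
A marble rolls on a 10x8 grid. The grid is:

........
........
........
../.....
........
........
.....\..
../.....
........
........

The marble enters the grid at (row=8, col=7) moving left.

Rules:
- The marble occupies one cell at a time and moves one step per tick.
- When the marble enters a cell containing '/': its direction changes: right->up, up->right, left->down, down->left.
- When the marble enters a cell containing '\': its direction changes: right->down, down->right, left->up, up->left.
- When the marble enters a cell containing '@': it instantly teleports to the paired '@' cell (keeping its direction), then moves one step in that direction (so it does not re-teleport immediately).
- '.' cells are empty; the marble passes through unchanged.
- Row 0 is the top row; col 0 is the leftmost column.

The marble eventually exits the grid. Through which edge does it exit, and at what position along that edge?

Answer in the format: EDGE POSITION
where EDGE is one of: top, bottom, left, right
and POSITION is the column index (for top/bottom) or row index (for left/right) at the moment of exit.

Step 1: enter (8,7), '.' pass, move left to (8,6)
Step 2: enter (8,6), '.' pass, move left to (8,5)
Step 3: enter (8,5), '.' pass, move left to (8,4)
Step 4: enter (8,4), '.' pass, move left to (8,3)
Step 5: enter (8,3), '.' pass, move left to (8,2)
Step 6: enter (8,2), '.' pass, move left to (8,1)
Step 7: enter (8,1), '.' pass, move left to (8,0)
Step 8: enter (8,0), '.' pass, move left to (8,-1)
Step 9: at (8,-1) — EXIT via left edge, pos 8

Answer: left 8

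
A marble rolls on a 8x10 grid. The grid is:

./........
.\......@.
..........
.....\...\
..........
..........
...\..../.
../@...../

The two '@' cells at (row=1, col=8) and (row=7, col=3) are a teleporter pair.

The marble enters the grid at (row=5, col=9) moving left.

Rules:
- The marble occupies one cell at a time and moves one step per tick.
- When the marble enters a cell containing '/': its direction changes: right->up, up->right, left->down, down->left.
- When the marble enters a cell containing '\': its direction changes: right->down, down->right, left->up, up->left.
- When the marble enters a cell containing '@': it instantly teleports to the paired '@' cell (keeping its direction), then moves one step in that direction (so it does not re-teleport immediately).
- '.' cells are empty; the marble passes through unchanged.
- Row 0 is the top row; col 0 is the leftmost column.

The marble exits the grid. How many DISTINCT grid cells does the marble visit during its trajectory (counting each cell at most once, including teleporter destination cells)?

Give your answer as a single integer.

Step 1: enter (5,9), '.' pass, move left to (5,8)
Step 2: enter (5,8), '.' pass, move left to (5,7)
Step 3: enter (5,7), '.' pass, move left to (5,6)
Step 4: enter (5,6), '.' pass, move left to (5,5)
Step 5: enter (5,5), '.' pass, move left to (5,4)
Step 6: enter (5,4), '.' pass, move left to (5,3)
Step 7: enter (5,3), '.' pass, move left to (5,2)
Step 8: enter (5,2), '.' pass, move left to (5,1)
Step 9: enter (5,1), '.' pass, move left to (5,0)
Step 10: enter (5,0), '.' pass, move left to (5,-1)
Step 11: at (5,-1) — EXIT via left edge, pos 5
Distinct cells visited: 10 (path length 10)

Answer: 10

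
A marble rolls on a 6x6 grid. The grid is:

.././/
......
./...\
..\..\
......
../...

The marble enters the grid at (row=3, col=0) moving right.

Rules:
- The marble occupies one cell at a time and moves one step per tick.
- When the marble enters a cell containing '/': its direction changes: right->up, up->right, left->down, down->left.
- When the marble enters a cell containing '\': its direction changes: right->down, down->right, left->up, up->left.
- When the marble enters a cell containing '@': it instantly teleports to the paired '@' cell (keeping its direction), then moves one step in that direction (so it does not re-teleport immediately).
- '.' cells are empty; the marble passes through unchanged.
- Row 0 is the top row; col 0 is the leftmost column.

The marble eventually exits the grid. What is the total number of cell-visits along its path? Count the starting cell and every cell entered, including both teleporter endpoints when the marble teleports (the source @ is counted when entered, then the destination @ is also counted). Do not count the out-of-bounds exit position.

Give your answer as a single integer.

Answer: 7

Derivation:
Step 1: enter (3,0), '.' pass, move right to (3,1)
Step 2: enter (3,1), '.' pass, move right to (3,2)
Step 3: enter (3,2), '\' deflects right->down, move down to (4,2)
Step 4: enter (4,2), '.' pass, move down to (5,2)
Step 5: enter (5,2), '/' deflects down->left, move left to (5,1)
Step 6: enter (5,1), '.' pass, move left to (5,0)
Step 7: enter (5,0), '.' pass, move left to (5,-1)
Step 8: at (5,-1) — EXIT via left edge, pos 5
Path length (cell visits): 7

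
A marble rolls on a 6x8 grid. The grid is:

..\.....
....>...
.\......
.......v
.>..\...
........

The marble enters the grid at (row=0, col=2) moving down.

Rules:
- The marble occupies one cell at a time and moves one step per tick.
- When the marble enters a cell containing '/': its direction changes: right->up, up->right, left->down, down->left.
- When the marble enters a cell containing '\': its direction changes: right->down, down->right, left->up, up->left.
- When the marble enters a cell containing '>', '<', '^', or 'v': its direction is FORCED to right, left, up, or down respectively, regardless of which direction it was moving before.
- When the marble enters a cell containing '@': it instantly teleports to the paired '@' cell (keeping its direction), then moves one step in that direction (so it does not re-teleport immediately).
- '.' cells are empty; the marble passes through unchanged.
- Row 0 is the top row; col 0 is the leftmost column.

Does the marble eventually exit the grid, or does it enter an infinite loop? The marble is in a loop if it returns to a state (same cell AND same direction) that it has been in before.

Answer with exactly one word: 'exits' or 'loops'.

Step 1: enter (0,2), '\' deflects down->right, move right to (0,3)
Step 2: enter (0,3), '.' pass, move right to (0,4)
Step 3: enter (0,4), '.' pass, move right to (0,5)
Step 4: enter (0,5), '.' pass, move right to (0,6)
Step 5: enter (0,6), '.' pass, move right to (0,7)
Step 6: enter (0,7), '.' pass, move right to (0,8)
Step 7: at (0,8) — EXIT via right edge, pos 0

Answer: exits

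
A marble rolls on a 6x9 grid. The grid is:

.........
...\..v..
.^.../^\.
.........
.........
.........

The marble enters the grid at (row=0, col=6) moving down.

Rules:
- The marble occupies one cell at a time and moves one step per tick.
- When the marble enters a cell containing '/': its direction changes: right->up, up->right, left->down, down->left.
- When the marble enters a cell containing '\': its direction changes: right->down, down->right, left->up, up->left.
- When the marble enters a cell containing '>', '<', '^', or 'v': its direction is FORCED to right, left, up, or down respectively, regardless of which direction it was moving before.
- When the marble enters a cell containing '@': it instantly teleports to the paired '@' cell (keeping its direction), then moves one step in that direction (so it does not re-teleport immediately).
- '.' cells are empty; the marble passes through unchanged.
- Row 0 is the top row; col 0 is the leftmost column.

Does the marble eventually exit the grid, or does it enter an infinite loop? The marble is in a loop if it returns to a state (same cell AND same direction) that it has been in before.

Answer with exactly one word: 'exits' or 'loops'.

Answer: loops

Derivation:
Step 1: enter (0,6), '.' pass, move down to (1,6)
Step 2: enter (1,6), 'v' forces down->down, move down to (2,6)
Step 3: enter (2,6), '^' forces down->up, move up to (1,6)
Step 4: enter (1,6), 'v' forces up->down, move down to (2,6)
Step 5: at (2,6) dir=down — LOOP DETECTED (seen before)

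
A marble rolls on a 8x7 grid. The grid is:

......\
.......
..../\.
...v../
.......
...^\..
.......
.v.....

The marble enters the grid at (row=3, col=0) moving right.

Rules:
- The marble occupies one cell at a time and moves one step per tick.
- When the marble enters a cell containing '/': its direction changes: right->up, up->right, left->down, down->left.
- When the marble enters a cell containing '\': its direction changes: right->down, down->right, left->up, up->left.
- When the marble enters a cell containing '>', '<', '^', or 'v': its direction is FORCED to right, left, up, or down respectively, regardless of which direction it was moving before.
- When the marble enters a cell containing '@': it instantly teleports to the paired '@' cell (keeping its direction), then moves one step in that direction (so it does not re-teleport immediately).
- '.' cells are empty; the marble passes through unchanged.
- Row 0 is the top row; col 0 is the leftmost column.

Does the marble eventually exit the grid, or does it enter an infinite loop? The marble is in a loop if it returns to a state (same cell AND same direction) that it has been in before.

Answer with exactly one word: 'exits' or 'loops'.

Step 1: enter (3,0), '.' pass, move right to (3,1)
Step 2: enter (3,1), '.' pass, move right to (3,2)
Step 3: enter (3,2), '.' pass, move right to (3,3)
Step 4: enter (3,3), 'v' forces right->down, move down to (4,3)
Step 5: enter (4,3), '.' pass, move down to (5,3)
Step 6: enter (5,3), '^' forces down->up, move up to (4,3)
Step 7: enter (4,3), '.' pass, move up to (3,3)
Step 8: enter (3,3), 'v' forces up->down, move down to (4,3)
Step 9: at (4,3) dir=down — LOOP DETECTED (seen before)

Answer: loops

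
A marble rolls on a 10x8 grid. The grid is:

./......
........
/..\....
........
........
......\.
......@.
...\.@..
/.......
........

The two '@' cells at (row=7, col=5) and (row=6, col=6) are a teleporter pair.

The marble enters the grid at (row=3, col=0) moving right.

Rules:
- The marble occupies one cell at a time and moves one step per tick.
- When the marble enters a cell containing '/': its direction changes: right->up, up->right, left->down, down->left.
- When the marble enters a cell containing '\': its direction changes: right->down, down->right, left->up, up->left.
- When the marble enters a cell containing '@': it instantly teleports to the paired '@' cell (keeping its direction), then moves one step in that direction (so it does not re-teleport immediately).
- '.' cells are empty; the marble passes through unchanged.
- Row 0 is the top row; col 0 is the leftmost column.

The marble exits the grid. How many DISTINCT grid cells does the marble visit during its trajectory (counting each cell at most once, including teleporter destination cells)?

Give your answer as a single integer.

Answer: 8

Derivation:
Step 1: enter (3,0), '.' pass, move right to (3,1)
Step 2: enter (3,1), '.' pass, move right to (3,2)
Step 3: enter (3,2), '.' pass, move right to (3,3)
Step 4: enter (3,3), '.' pass, move right to (3,4)
Step 5: enter (3,4), '.' pass, move right to (3,5)
Step 6: enter (3,5), '.' pass, move right to (3,6)
Step 7: enter (3,6), '.' pass, move right to (3,7)
Step 8: enter (3,7), '.' pass, move right to (3,8)
Step 9: at (3,8) — EXIT via right edge, pos 3
Distinct cells visited: 8 (path length 8)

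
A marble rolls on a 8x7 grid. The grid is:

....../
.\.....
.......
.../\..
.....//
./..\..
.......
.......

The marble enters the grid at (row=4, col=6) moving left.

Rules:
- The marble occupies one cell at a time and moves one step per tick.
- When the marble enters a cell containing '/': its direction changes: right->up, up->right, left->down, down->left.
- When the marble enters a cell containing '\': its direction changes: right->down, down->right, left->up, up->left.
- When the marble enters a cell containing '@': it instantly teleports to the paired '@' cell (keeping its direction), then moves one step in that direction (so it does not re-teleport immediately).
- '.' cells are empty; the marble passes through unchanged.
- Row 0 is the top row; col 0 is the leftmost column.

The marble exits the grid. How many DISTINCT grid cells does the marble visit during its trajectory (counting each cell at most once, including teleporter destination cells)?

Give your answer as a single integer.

Answer: 4

Derivation:
Step 1: enter (4,6), '/' deflects left->down, move down to (5,6)
Step 2: enter (5,6), '.' pass, move down to (6,6)
Step 3: enter (6,6), '.' pass, move down to (7,6)
Step 4: enter (7,6), '.' pass, move down to (8,6)
Step 5: at (8,6) — EXIT via bottom edge, pos 6
Distinct cells visited: 4 (path length 4)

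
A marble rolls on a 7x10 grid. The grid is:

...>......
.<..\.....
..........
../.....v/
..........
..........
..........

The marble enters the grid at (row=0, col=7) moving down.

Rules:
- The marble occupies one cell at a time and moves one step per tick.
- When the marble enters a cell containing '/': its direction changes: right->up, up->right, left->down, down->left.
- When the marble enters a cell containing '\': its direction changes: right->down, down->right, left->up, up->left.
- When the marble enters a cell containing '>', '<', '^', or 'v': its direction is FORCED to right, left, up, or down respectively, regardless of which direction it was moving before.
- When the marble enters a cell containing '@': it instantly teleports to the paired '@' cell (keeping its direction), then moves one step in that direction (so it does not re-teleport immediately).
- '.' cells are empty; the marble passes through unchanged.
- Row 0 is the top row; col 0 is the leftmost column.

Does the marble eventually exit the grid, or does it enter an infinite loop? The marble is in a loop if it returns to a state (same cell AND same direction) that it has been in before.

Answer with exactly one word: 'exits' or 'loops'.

Answer: exits

Derivation:
Step 1: enter (0,7), '.' pass, move down to (1,7)
Step 2: enter (1,7), '.' pass, move down to (2,7)
Step 3: enter (2,7), '.' pass, move down to (3,7)
Step 4: enter (3,7), '.' pass, move down to (4,7)
Step 5: enter (4,7), '.' pass, move down to (5,7)
Step 6: enter (5,7), '.' pass, move down to (6,7)
Step 7: enter (6,7), '.' pass, move down to (7,7)
Step 8: at (7,7) — EXIT via bottom edge, pos 7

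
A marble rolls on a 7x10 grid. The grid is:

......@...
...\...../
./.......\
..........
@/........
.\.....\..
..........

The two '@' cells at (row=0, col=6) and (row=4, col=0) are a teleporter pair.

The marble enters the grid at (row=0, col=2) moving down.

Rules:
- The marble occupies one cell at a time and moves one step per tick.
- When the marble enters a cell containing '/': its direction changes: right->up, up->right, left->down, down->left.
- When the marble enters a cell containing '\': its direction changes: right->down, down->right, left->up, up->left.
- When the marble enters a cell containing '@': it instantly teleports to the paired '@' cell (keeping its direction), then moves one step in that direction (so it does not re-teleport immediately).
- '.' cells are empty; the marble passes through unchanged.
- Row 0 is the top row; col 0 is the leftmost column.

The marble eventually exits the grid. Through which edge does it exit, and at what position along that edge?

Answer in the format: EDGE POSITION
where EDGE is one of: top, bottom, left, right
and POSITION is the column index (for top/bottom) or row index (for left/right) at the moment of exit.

Step 1: enter (0,2), '.' pass, move down to (1,2)
Step 2: enter (1,2), '.' pass, move down to (2,2)
Step 3: enter (2,2), '.' pass, move down to (3,2)
Step 4: enter (3,2), '.' pass, move down to (4,2)
Step 5: enter (4,2), '.' pass, move down to (5,2)
Step 6: enter (5,2), '.' pass, move down to (6,2)
Step 7: enter (6,2), '.' pass, move down to (7,2)
Step 8: at (7,2) — EXIT via bottom edge, pos 2

Answer: bottom 2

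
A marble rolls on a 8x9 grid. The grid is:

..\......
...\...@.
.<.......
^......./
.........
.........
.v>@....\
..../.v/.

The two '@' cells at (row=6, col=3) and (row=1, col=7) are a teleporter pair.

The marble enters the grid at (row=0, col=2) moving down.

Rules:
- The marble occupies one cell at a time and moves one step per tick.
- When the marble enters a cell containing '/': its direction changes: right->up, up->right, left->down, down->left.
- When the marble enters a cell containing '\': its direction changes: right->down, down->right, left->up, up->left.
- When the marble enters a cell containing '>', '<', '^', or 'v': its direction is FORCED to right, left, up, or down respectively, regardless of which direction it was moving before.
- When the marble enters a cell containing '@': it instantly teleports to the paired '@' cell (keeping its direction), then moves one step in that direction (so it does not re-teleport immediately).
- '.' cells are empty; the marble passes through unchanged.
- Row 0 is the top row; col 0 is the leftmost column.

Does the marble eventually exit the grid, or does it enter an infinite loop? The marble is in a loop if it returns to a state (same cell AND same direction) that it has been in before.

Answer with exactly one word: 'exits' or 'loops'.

Answer: exits

Derivation:
Step 1: enter (0,2), '\' deflects down->right, move right to (0,3)
Step 2: enter (0,3), '.' pass, move right to (0,4)
Step 3: enter (0,4), '.' pass, move right to (0,5)
Step 4: enter (0,5), '.' pass, move right to (0,6)
Step 5: enter (0,6), '.' pass, move right to (0,7)
Step 6: enter (0,7), '.' pass, move right to (0,8)
Step 7: enter (0,8), '.' pass, move right to (0,9)
Step 8: at (0,9) — EXIT via right edge, pos 0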